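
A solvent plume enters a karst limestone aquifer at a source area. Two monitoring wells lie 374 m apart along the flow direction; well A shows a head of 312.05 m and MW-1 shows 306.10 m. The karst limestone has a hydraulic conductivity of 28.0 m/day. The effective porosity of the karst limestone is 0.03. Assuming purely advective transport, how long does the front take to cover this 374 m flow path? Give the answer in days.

Hydraulic gradient i = (312.05 − 306.10) / 374 = 5.95 / 374 = 0.01591.
Darcy flux q = K · i = 28.00 × 0.01591 = 0.4455 m/day.
Seepage velocity v = q / n_e = 0.4455 / 0.03 = 14.85 m/day.
Travel time t = L / v = 374 / 14.85 = 25.19 days.

25.2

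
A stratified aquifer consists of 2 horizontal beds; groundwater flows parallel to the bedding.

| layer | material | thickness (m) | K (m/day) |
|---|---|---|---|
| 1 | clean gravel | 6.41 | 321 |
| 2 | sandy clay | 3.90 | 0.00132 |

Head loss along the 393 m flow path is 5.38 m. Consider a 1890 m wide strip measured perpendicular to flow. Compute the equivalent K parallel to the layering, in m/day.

200

Flow is parallel to layering, so each bed carries its own Darcy discharge and the transmissivities add.
Σ(K_i·b_i) = 321×6.41 + 0.00132×3.90 = 2058 m²/day.
Total thickness b = 10.31 m, so K_eq = Σ(K_i·b_i)/b = 199.6 m/day.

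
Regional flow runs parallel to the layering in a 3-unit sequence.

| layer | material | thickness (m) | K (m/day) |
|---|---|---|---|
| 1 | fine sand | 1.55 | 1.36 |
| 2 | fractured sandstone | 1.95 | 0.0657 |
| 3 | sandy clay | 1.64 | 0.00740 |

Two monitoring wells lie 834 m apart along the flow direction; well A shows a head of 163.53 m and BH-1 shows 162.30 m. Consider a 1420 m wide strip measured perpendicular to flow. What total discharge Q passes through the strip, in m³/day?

Flow is parallel to layering, so each bed carries its own Darcy discharge and the transmissivities add.
Σ(K_i·b_i) = 1.36×1.55 + 0.0657×1.95 + 0.00740×1.64 = 2.248 m²/day.
Hydraulic gradient i = (163.53 − 162.30) / 834 = 1.23 / 834 = 0.001475.
Q = Σ(K_i·b_i) · W · i = 2.248 × 1420 × 0.001475 = 4.708 m³/day.

4.71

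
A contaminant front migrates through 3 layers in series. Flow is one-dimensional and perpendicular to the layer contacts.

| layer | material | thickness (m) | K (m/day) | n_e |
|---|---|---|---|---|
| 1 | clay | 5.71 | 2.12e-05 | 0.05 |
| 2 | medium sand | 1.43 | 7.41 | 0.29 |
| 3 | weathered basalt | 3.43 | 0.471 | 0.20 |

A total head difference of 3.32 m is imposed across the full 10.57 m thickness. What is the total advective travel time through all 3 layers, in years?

With flow normal to the layers, continuity requires the same specific discharge q through every layer.
Σ(b_i/K_i) = 5.71/2.12e-05 + 1.43/7.41 + 3.43/0.471 = 2.693e+05 d.
q = Δh / Σ(b_i/K_i) = 3.32 / 2.693e+05 = 1.233e-05 m/day.
In each layer the seepage velocity is v_i = q/n_i, so the layer transit time is t_i = b_i·n_i / q:
  layer 1 (clay): t_1 = 5.71 × 0.05 / 1.233e-05 = 23162 d
  layer 2 (medium sand): t_2 = 1.43 × 0.29 / 1.233e-05 = 33644 d
  layer 3 (weathered basalt): t_3 = 3.43 × 0.20 / 1.233e-05 = 55654 d
Total t = Σ t_i = 1.125e+05 days = 307.9 years.

308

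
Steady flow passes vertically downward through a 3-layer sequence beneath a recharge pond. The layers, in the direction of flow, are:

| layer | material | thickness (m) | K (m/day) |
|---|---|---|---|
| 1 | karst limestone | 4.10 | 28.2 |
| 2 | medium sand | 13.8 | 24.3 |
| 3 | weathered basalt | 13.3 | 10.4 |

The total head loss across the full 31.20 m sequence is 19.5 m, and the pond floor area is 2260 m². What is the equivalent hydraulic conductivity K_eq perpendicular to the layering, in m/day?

15.7

Flow is perpendicular to layering, so the layers act in series and the equivalent K is the thickness-weighted harmonic mean.
Total thickness L = 4.10 + 13.8 + 13.3 = 31.20 m.
Σ(b_i/K_i) = 4.10/28.2 + 13.8/24.3 + 13.3/10.4 = 1.992 d.
K_eq = L / Σ(b_i/K_i) = 31.20 / 1.992 = 15.66 m/day.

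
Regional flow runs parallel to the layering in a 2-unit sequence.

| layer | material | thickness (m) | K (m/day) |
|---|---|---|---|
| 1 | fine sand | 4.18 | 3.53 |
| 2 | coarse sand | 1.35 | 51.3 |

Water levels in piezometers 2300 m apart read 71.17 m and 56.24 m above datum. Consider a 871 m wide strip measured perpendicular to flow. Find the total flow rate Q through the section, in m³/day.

Flow is parallel to layering, so each bed carries its own Darcy discharge and the transmissivities add.
Σ(K_i·b_i) = 3.53×4.18 + 51.3×1.35 = 84.01 m²/day.
Hydraulic gradient i = (71.17 − 56.24) / 2300 = 14.93 / 2300 = 0.006491.
Q = Σ(K_i·b_i) · W · i = 84.01 × 871 × 0.006491 = 475.0 m³/day.

475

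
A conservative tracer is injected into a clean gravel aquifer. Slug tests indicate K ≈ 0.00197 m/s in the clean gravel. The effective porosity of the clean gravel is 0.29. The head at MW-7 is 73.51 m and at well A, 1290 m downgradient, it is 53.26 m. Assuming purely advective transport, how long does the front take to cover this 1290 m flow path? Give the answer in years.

0.383

Convert K: 0.00197 m/s × 86400 = 170.2 m/day.
Hydraulic gradient i = (73.51 − 53.26) / 1290 = 20.25 / 1290 = 0.01570.
Darcy flux q = K · i = 170.2 × 0.01570 = 2.672 m/day.
Seepage velocity v = q / n_e = 2.672 / 0.29 = 9.213 m/day.
Travel time t = L / v = 1290 / 9.213 = 140.0 days = 0.3833 years.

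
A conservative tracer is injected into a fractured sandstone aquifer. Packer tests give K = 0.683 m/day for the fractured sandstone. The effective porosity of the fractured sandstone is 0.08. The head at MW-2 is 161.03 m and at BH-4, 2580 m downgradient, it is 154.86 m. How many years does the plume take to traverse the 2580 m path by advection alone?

346

Hydraulic gradient i = (161.03 − 154.86) / 2580 = 6.17 / 2580 = 0.002391.
Darcy flux q = K · i = 0.6830 × 0.002391 = 0.001633 m/day.
Seepage velocity v = q / n_e = 0.001633 / 0.08 = 0.02042 m/day.
Travel time t = L / v = 2580 / 0.02042 = 1.264e+05 days = 346.0 years.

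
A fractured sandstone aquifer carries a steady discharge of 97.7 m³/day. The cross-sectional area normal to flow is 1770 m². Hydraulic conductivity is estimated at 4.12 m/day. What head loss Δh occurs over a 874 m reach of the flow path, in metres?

From Q = K·A·i, i = Q / (K·A) = 97.7 / (4.120 × 1770) = 0.01340.
Head loss Δh = i · L = 0.01340 × 874 = 11.71 m.

11.7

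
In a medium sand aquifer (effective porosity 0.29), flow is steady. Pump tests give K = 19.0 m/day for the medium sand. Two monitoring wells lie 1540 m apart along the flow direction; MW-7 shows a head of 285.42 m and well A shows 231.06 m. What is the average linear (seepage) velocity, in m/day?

2.31

Hydraulic gradient i = (285.42 − 231.06) / 1540 = 54.36 / 1540 = 0.03530.
Darcy flux q = K · i = 19.00 × 0.03530 = 0.6707 m/day.
Seepage velocity v = q / n_e = 0.6707 / 0.29 = 2.313 m/day.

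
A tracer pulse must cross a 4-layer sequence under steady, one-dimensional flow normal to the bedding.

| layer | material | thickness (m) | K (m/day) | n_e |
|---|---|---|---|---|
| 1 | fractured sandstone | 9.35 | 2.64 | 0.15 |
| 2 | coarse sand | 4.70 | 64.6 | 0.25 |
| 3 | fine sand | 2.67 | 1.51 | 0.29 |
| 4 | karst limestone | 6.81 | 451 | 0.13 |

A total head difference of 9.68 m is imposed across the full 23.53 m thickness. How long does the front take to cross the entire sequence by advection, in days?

With flow normal to the layers, continuity requires the same specific discharge q through every layer.
Σ(b_i/K_i) = 9.35/2.64 + 4.70/64.6 + 2.67/1.51 + 6.81/451 = 5.398 d.
q = Δh / Σ(b_i/K_i) = 9.68 / 5.398 = 1.793 m/day.
In each layer the seepage velocity is v_i = q/n_i, so the layer transit time is t_i = b_i·n_i / q:
  layer 1 (fractured sandstone): t_1 = 9.35 × 0.15 / 1.793 = 0.7821 d
  layer 2 (coarse sand): t_2 = 4.70 × 0.25 / 1.793 = 0.6552 d
  layer 3 (fine sand): t_3 = 2.67 × 0.29 / 1.793 = 0.4318 d
  layer 4 (karst limestone): t_4 = 6.81 × 0.13 / 1.793 = 0.4937 d
Total t = Σ t_i = 2.363 days.

2.36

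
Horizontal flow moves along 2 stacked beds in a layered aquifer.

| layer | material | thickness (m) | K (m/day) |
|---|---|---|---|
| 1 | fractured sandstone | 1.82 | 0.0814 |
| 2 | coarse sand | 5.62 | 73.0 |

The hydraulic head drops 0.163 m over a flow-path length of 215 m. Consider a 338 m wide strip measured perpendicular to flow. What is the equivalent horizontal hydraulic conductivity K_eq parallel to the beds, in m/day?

Flow is parallel to layering, so each bed carries its own Darcy discharge and the transmissivities add.
Σ(K_i·b_i) = 0.0814×1.82 + 73.0×5.62 = 410.4 m²/day.
Total thickness b = 7.440 m, so K_eq = Σ(K_i·b_i)/b = 55.16 m/day.

55.2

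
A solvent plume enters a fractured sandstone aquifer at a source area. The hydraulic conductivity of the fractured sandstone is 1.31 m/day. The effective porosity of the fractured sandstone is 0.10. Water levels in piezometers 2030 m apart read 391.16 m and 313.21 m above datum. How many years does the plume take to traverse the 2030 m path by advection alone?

Hydraulic gradient i = (391.16 − 313.21) / 2030 = 77.95 / 2030 = 0.03840.
Darcy flux q = K · i = 1.310 × 0.03840 = 0.05030 m/day.
Seepage velocity v = q / n_e = 0.05030 / 0.10 = 0.5030 m/day.
Travel time t = L / v = 2030 / 0.5030 = 4036 days = 11.05 years.

11.0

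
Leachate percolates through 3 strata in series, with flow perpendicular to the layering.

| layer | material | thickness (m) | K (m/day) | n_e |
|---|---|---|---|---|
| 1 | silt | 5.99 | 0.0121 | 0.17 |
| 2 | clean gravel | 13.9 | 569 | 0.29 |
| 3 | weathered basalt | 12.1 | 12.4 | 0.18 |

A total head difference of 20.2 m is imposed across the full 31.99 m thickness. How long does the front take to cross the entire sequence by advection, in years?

With flow normal to the layers, continuity requires the same specific discharge q through every layer.
Σ(b_i/K_i) = 5.99/0.0121 + 13.9/569 + 12.1/12.4 = 496.0 d.
q = Δh / Σ(b_i/K_i) = 20.2 / 496.0 = 0.04072 m/day.
In each layer the seepage velocity is v_i = q/n_i, so the layer transit time is t_i = b_i·n_i / q:
  layer 1 (silt): t_1 = 5.99 × 0.17 / 0.04072 = 25.01 d
  layer 2 (clean gravel): t_2 = 13.9 × 0.29 / 0.04072 = 98.99 d
  layer 3 (weathered basalt): t_3 = 12.1 × 0.18 / 0.04072 = 53.48 d
Total t = Σ t_i = 177.5 days = 0.4859 years.

0.486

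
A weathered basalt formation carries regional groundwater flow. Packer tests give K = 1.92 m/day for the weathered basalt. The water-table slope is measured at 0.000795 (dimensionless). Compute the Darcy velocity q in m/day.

0.00153

Hydraulic gradient i = 0.000795.
Specific discharge q = K · i = 1.920 × 0.0007950 = 0.001526 m/day.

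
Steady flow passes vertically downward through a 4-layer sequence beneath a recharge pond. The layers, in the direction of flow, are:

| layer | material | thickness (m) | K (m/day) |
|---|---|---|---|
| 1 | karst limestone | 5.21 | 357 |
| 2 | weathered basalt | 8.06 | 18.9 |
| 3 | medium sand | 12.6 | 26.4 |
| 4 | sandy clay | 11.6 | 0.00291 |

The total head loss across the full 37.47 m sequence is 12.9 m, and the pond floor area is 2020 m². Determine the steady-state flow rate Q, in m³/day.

Flow is perpendicular to layering, so the layers act in series and the equivalent K is the thickness-weighted harmonic mean.
Total thickness L = 5.21 + 8.06 + 12.6 + 11.6 = 37.47 m.
Σ(b_i/K_i) = 5.21/357 + 8.06/18.9 + 12.6/26.4 + 11.6/0.00291 = 3987 d.
K_eq = L / Σ(b_i/K_i) = 37.47 / 3987 = 0.009398 m/day.
Q = K_eq · A · (Δh/L) = 0.009398 × 2020 × (12.9/37.47) = 6.535 m³/day.

6.54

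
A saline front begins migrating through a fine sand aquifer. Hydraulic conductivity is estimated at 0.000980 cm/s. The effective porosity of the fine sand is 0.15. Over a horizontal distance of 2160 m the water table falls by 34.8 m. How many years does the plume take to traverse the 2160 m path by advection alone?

65.0

Convert K: 0.000980 cm/s × 864 = 0.8467 m/day.
Hydraulic gradient i = Δh / L = 34.8 / 2160 = 0.01611.
Darcy flux q = K · i = 0.8467 × 0.01611 = 0.01364 m/day.
Seepage velocity v = q / n_e = 0.01364 / 0.15 = 0.09094 m/day.
Travel time t = L / v = 2160 / 0.09094 = 23751 days = 65.03 years.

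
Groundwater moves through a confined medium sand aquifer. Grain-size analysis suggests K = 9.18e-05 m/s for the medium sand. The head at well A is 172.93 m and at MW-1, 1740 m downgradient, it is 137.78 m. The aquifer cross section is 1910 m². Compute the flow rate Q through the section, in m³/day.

306

Convert K: 9.18e-05 m/s × 86400 = 7.932 m/day.
Hydraulic gradient i = (172.93 − 137.78) / 1740 = 35.15 / 1740 = 0.02020.
Darcy's law: Q = K · A · i = 7.932 × 1910 × 0.02020 = 306.0 m³/day.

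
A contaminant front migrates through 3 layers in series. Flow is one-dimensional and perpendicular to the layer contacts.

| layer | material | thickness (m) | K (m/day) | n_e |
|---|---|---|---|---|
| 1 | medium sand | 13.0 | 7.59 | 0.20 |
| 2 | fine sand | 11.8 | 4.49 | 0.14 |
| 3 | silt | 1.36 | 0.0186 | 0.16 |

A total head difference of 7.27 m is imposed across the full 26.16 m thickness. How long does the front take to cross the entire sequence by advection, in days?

With flow normal to the layers, continuity requires the same specific discharge q through every layer.
Σ(b_i/K_i) = 13.0/7.59 + 11.8/4.49 + 1.36/0.0186 = 77.46 d.
q = Δh / Σ(b_i/K_i) = 7.27 / 77.46 = 0.09386 m/day.
In each layer the seepage velocity is v_i = q/n_i, so the layer transit time is t_i = b_i·n_i / q:
  layer 1 (medium sand): t_1 = 13.0 × 0.20 / 0.09386 = 27.70 d
  layer 2 (fine sand): t_2 = 11.8 × 0.14 / 0.09386 = 17.60 d
  layer 3 (silt): t_3 = 1.36 × 0.16 / 0.09386 = 2.318 d
Total t = Σ t_i = 47.62 days.

47.6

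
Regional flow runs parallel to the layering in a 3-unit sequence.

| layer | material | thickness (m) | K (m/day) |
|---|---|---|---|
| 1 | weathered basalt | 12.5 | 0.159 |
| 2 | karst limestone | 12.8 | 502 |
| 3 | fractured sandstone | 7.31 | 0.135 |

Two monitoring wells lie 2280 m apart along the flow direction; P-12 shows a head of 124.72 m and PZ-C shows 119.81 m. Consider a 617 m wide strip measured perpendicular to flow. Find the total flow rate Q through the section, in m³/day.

8540

Flow is parallel to layering, so each bed carries its own Darcy discharge and the transmissivities add.
Σ(K_i·b_i) = 0.159×12.5 + 502×12.8 + 0.135×7.31 = 6429 m²/day.
Hydraulic gradient i = (124.72 − 119.81) / 2280 = 4.91 / 2280 = 0.002154.
Q = Σ(K_i·b_i) · W · i = 6429 × 617 × 0.002154 = 8542 m³/day.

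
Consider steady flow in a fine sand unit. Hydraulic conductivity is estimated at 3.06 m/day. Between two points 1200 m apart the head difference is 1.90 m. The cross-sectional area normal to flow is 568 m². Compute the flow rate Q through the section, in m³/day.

Hydraulic gradient i = Δh / L = 1.90 / 1200 = 0.001583.
Darcy's law: Q = K · A · i = 3.060 × 568.0 × 0.001583 = 2.752 m³/day.

2.75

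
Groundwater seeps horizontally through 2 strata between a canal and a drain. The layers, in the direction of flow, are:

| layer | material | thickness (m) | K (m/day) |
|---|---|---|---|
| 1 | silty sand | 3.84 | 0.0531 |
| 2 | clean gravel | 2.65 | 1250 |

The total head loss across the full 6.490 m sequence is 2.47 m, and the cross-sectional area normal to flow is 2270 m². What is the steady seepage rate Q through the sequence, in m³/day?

77.5

Flow is perpendicular to layering, so the layers act in series and the equivalent K is the thickness-weighted harmonic mean.
Total thickness L = 3.84 + 2.65 = 6.490 m.
Σ(b_i/K_i) = 3.84/0.0531 + 2.65/1250 = 72.32 d.
K_eq = L / Σ(b_i/K_i) = 6.490 / 72.32 = 0.08974 m/day.
Q = K_eq · A · (Δh/L) = 0.08974 × 2270 × (2.47/6.490) = 77.53 m³/day.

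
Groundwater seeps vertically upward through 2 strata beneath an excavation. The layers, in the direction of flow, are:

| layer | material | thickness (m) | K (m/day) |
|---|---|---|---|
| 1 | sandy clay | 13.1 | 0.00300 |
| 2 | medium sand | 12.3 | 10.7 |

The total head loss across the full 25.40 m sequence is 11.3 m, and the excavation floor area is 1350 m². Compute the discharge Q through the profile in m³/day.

Flow is perpendicular to layering, so the layers act in series and the equivalent K is the thickness-weighted harmonic mean.
Total thickness L = 13.1 + 12.3 = 25.40 m.
Σ(b_i/K_i) = 13.1/0.00300 + 12.3/10.7 = 4368 d.
K_eq = L / Σ(b_i/K_i) = 25.40 / 4368 = 0.005815 m/day.
Q = K_eq · A · (Δh/L) = 0.005815 × 1350 × (11.3/25.40) = 3.493 m³/day.

3.49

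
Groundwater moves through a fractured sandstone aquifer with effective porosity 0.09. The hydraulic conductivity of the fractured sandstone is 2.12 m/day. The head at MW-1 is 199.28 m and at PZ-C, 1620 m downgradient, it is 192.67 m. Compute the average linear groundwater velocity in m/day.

0.0961

Hydraulic gradient i = (199.28 − 192.67) / 1620 = 6.61 / 1620 = 0.004080.
Darcy flux q = K · i = 2.120 × 0.004080 = 0.008650 m/day.
Seepage velocity v = q / n_e = 0.008650 / 0.09 = 0.09611 m/day.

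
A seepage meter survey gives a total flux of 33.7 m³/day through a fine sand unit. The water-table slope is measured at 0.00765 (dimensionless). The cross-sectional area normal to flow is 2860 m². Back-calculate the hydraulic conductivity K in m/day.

1.54

Hydraulic gradient i = 0.00765.
From Q = K·A·i, K = Q / (A·i) = 33.7 / (2860 × 0.007650) = 1.540 m/day.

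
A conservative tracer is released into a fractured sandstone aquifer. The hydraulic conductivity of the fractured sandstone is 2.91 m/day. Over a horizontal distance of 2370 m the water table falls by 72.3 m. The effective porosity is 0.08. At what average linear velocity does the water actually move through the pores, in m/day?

Hydraulic gradient i = Δh / L = 72.3 / 2370 = 0.03051.
Darcy flux q = K · i = 2.910 × 0.03051 = 0.08877 m/day.
Seepage velocity v = q / n_e = 0.08877 / 0.08 = 1.110 m/day.

1.11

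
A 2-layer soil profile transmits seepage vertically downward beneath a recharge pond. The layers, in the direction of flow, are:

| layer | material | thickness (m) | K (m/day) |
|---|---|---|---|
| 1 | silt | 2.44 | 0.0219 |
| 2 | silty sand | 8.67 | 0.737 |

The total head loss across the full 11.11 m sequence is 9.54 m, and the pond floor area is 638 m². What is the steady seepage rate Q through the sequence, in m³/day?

Flow is perpendicular to layering, so the layers act in series and the equivalent K is the thickness-weighted harmonic mean.
Total thickness L = 2.44 + 8.67 = 11.11 m.
Σ(b_i/K_i) = 2.44/0.0219 + 8.67/0.737 = 123.2 d.
K_eq = L / Σ(b_i/K_i) = 11.11 / 123.2 = 0.09019 m/day.
Q = K_eq · A · (Δh/L) = 0.09019 × 638 × (9.54/11.11) = 49.41 m³/day.

49.4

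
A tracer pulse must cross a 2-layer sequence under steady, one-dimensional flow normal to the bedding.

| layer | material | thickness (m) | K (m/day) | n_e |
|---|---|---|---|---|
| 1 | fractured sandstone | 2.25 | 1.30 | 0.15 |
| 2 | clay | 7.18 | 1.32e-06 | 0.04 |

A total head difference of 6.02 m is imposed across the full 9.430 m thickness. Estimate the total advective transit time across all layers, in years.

1550

With flow normal to the layers, continuity requires the same specific discharge q through every layer.
Σ(b_i/K_i) = 2.25/1.30 + 7.18/1.32e-06 = 5.439e+06 d.
q = Δh / Σ(b_i/K_i) = 6.02 / 5.439e+06 = 1.107e-06 m/day.
In each layer the seepage velocity is v_i = q/n_i, so the layer transit time is t_i = b_i·n_i / q:
  layer 1 (fractured sandstone): t_1 = 2.25 × 0.15 / 1.107e-06 = 3.049e+05 d
  layer 2 (clay): t_2 = 7.18 × 0.04 / 1.107e-06 = 2.595e+05 d
Total t = Σ t_i = 5.645e+05 days = 1545 years.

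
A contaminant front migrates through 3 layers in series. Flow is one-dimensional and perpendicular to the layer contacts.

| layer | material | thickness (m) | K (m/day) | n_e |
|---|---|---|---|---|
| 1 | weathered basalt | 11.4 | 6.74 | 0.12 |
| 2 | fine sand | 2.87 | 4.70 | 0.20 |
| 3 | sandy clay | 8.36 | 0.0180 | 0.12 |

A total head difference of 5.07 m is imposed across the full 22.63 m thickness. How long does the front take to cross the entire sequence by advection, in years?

0.742

With flow normal to the layers, continuity requires the same specific discharge q through every layer.
Σ(b_i/K_i) = 11.4/6.74 + 2.87/4.70 + 8.36/0.0180 = 466.7 d.
q = Δh / Σ(b_i/K_i) = 5.07 / 466.7 = 0.01086 m/day.
In each layer the seepage velocity is v_i = q/n_i, so the layer transit time is t_i = b_i·n_i / q:
  layer 1 (weathered basalt): t_1 = 11.4 × 0.12 / 0.01086 = 125.9 d
  layer 2 (fine sand): t_2 = 2.87 × 0.20 / 0.01086 = 52.84 d
  layer 3 (sandy clay): t_3 = 8.36 × 0.12 / 0.01086 = 92.36 d
Total t = Σ t_i = 271.1 days = 0.7423 years.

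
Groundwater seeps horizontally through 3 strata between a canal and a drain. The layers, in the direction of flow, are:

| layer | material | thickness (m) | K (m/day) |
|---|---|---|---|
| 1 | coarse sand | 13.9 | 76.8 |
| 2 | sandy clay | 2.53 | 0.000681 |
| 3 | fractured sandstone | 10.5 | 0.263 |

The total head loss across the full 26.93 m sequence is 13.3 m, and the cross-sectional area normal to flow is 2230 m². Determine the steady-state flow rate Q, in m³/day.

Flow is perpendicular to layering, so the layers act in series and the equivalent K is the thickness-weighted harmonic mean.
Total thickness L = 13.9 + 2.53 + 10.5 = 26.93 m.
Σ(b_i/K_i) = 13.9/76.8 + 2.53/0.000681 + 10.5/0.263 = 3755 d.
K_eq = L / Σ(b_i/K_i) = 26.93 / 3755 = 0.007171 m/day.
Q = K_eq · A · (Δh/L) = 0.007171 × 2230 × (13.3/26.93) = 7.898 m³/day.

7.90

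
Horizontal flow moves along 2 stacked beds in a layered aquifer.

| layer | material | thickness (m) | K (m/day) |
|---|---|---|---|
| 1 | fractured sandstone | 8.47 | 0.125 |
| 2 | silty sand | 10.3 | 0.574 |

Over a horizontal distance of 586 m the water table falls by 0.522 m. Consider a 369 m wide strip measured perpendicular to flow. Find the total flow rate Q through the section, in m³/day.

2.29

Flow is parallel to layering, so each bed carries its own Darcy discharge and the transmissivities add.
Σ(K_i·b_i) = 0.125×8.47 + 0.574×10.3 = 6.971 m²/day.
Hydraulic gradient i = Δh / L = 0.522 / 586 = 0.0008908.
Q = Σ(K_i·b_i) · W · i = 6.971 × 369 × 0.0008908 = 2.291 m³/day.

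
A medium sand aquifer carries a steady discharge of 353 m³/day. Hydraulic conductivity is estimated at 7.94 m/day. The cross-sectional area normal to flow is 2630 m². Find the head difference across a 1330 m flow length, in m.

22.5

From Q = K·A·i, i = Q / (K·A) = 353 / (7.940 × 2630) = 0.01690.
Head loss Δh = i · L = 0.01690 × 1330 = 22.48 m.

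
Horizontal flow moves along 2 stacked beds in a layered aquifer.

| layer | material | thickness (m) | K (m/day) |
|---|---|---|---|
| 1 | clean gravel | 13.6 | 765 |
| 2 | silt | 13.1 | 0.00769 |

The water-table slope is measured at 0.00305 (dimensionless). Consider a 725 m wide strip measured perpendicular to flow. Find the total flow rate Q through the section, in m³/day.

23000

Flow is parallel to layering, so each bed carries its own Darcy discharge and the transmissivities add.
Σ(K_i·b_i) = 765×13.6 + 0.00769×13.1 = 10404 m²/day.
Hydraulic gradient i = 0.00305.
Q = Σ(K_i·b_i) · W · i = 10404 × 725 × 0.003050 = 23006 m³/day.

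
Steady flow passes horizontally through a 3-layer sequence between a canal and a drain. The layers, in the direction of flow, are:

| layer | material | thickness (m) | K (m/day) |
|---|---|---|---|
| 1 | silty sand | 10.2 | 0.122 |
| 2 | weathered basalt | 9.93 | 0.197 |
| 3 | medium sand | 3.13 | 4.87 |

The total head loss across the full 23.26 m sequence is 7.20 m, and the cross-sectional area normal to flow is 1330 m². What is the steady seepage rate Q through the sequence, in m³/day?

71.1

Flow is perpendicular to layering, so the layers act in series and the equivalent K is the thickness-weighted harmonic mean.
Total thickness L = 10.2 + 9.93 + 3.13 = 23.26 m.
Σ(b_i/K_i) = 10.2/0.122 + 9.93/0.197 + 3.13/4.87 = 134.7 d.
K_eq = L / Σ(b_i/K_i) = 23.26 / 134.7 = 0.1727 m/day.
Q = K_eq · A · (Δh/L) = 0.1727 × 1330 × (7.20/23.26) = 71.11 m³/day.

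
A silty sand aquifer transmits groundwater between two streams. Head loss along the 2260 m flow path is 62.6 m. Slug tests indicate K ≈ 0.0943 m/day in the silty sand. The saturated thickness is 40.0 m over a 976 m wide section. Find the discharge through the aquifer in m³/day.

102

Cross-sectional area A = 976 × 40.0 = 39040 m².
Hydraulic gradient i = Δh / L = 62.6 / 2260 = 0.02770.
Darcy's law: Q = K · A · i = 0.09430 × 39040 × 0.02770 = 102.0 m³/day.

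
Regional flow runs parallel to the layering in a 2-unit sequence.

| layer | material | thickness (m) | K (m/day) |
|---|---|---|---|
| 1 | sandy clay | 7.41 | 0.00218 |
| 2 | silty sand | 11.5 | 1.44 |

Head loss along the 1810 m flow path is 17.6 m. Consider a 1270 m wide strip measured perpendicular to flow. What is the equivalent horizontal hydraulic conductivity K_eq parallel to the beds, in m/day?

0.877

Flow is parallel to layering, so each bed carries its own Darcy discharge and the transmissivities add.
Σ(K_i·b_i) = 0.00218×7.41 + 1.44×11.5 = 16.58 m²/day.
Total thickness b = 18.91 m, so K_eq = Σ(K_i·b_i)/b = 0.8766 m/day.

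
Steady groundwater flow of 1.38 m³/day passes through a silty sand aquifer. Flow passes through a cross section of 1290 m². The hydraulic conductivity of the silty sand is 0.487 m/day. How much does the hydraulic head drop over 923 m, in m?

From Q = K·A·i, i = Q / (K·A) = 1.38 / (0.4870 × 1290) = 0.002197.
Head loss Δh = i · L = 0.002197 × 923 = 2.028 m.

2.03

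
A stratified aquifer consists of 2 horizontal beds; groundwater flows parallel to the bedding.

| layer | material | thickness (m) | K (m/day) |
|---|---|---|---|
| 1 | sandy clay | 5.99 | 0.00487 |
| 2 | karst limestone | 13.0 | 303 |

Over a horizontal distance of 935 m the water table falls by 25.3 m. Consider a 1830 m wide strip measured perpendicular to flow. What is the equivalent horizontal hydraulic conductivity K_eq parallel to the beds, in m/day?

Flow is parallel to layering, so each bed carries its own Darcy discharge and the transmissivities add.
Σ(K_i·b_i) = 0.00487×5.99 + 303×13.0 = 3939 m²/day.
Total thickness b = 18.99 m, so K_eq = Σ(K_i·b_i)/b = 207.4 m/day.

207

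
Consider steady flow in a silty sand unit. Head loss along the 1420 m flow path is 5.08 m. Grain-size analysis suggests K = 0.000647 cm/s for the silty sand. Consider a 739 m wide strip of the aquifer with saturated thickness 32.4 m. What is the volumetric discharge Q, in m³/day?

Convert K: 0.000647 cm/s × 864 = 0.5590 m/day.
Cross-sectional area A = 739 × 32.4 = 23944 m².
Hydraulic gradient i = Δh / L = 5.08 / 1420 = 0.003577.
Darcy's law: Q = K · A · i = 0.5590 × 23944 × 0.003577 = 47.88 m³/day.

47.9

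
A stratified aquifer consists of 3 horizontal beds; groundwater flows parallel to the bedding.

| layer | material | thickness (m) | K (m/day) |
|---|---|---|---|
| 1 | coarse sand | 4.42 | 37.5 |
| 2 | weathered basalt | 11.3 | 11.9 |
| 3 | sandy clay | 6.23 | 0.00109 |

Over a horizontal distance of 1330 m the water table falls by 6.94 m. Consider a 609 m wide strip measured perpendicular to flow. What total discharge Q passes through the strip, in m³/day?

Flow is parallel to layering, so each bed carries its own Darcy discharge and the transmissivities add.
Σ(K_i·b_i) = 37.5×4.42 + 11.9×11.3 + 0.00109×6.23 = 300.2 m²/day.
Hydraulic gradient i = Δh / L = 6.94 / 1330 = 0.005218.
Q = Σ(K_i·b_i) · W · i = 300.2 × 609 × 0.005218 = 954.1 m³/day.

954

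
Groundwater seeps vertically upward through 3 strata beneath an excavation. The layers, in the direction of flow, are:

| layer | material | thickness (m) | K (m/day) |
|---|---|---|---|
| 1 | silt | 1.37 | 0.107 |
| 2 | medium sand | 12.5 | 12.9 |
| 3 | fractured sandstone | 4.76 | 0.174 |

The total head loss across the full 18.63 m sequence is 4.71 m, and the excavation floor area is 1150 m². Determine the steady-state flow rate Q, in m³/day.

132

Flow is perpendicular to layering, so the layers act in series and the equivalent K is the thickness-weighted harmonic mean.
Total thickness L = 1.37 + 12.5 + 4.76 = 18.63 m.
Σ(b_i/K_i) = 1.37/0.107 + 12.5/12.9 + 4.76/0.174 = 41.13 d.
K_eq = L / Σ(b_i/K_i) = 18.63 / 41.13 = 0.4530 m/day.
Q = K_eq · A · (Δh/L) = 0.4530 × 1150 × (4.71/18.63) = 131.7 m³/day.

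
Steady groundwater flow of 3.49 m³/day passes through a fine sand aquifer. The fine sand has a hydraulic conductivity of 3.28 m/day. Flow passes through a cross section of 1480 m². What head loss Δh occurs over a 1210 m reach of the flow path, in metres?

0.870

From Q = K·A·i, i = Q / (K·A) = 3.49 / (3.280 × 1480) = 0.0007189.
Head loss Δh = i · L = 0.0007189 × 1210 = 0.8699 m.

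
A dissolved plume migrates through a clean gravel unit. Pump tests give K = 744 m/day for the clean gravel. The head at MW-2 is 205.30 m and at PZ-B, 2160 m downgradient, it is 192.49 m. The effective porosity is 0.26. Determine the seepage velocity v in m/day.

17.0

Hydraulic gradient i = (205.30 − 192.49) / 2160 = 12.81 / 2160 = 0.005931.
Darcy flux q = K · i = 744.0 × 0.005931 = 4.412 m/day.
Seepage velocity v = q / n_e = 4.412 / 0.26 = 16.97 m/day.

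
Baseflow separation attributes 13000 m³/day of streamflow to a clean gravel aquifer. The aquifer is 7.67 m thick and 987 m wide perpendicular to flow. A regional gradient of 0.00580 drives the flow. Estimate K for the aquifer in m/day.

296

Cross-sectional area A = 987 × 7.67 = 7570 m².
Hydraulic gradient i = 0.00580.
From Q = K·A·i, K = Q / (A·i) = 13000 / (7570 × 0.005800) = 296.1 m/day.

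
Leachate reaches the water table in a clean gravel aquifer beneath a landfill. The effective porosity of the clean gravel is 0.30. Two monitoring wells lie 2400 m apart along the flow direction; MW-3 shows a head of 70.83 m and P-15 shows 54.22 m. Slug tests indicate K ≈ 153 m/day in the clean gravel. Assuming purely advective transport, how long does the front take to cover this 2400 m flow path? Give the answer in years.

1.86

Hydraulic gradient i = (70.83 − 54.22) / 2400 = 16.61 / 2400 = 0.006921.
Darcy flux q = K · i = 153.0 × 0.006921 = 1.059 m/day.
Seepage velocity v = q / n_e = 1.059 / 0.30 = 3.530 m/day.
Travel time t = L / v = 2400 / 3.530 = 680.0 days = 1.862 years.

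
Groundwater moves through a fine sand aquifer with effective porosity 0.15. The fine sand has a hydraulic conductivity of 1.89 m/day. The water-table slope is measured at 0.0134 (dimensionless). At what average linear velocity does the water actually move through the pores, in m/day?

Hydraulic gradient i = 0.0134.
Darcy flux q = K · i = 1.890 × 0.01340 = 0.02533 m/day.
Seepage velocity v = q / n_e = 0.02533 / 0.15 = 0.1688 m/day.

0.169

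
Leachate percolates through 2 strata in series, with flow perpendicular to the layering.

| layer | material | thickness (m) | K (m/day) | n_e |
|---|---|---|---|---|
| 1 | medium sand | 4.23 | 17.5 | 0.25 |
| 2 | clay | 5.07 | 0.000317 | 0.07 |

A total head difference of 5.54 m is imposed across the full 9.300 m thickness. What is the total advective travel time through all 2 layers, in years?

With flow normal to the layers, continuity requires the same specific discharge q through every layer.
Σ(b_i/K_i) = 4.23/17.5 + 5.07/0.000317 = 15994 d.
q = Δh / Σ(b_i/K_i) = 5.54 / 15994 = 0.0003464 m/day.
In each layer the seepage velocity is v_i = q/n_i, so the layer transit time is t_i = b_i·n_i / q:
  layer 1 (medium sand): t_1 = 4.23 × 0.25 / 0.0003464 = 3053 d
  layer 2 (clay): t_2 = 5.07 × 0.07 / 0.0003464 = 1025 d
Total t = Σ t_i = 4078 days = 11.16 years.

11.2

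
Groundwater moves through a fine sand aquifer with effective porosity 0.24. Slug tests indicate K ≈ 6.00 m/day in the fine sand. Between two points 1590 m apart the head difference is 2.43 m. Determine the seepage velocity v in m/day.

0.0382

Hydraulic gradient i = Δh / L = 2.43 / 1590 = 0.001528.
Darcy flux q = K · i = 6.000 × 0.001528 = 0.009170 m/day.
Seepage velocity v = q / n_e = 0.009170 / 0.24 = 0.03821 m/day.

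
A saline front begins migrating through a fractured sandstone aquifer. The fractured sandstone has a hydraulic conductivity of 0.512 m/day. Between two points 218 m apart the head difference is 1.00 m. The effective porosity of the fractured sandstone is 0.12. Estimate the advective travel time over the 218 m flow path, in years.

Hydraulic gradient i = Δh / L = 1.00 / 218 = 0.004587.
Darcy flux q = K · i = 0.5120 × 0.004587 = 0.002349 m/day.
Seepage velocity v = q / n_e = 0.002349 / 0.12 = 0.01957 m/day.
Travel time t = L / v = 218 / 0.01957 = 11138 days = 30.50 years.

30.5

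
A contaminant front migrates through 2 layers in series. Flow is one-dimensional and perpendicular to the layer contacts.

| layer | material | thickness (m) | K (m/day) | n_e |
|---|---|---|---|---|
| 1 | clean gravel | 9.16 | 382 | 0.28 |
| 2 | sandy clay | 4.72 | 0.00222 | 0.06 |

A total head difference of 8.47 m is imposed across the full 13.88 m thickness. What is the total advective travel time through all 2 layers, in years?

With flow normal to the layers, continuity requires the same specific discharge q through every layer.
Σ(b_i/K_i) = 9.16/382 + 4.72/0.00222 = 2126 d.
q = Δh / Σ(b_i/K_i) = 8.47 / 2126 = 0.003984 m/day.
In each layer the seepage velocity is v_i = q/n_i, so the layer transit time is t_i = b_i·n_i / q:
  layer 1 (clean gravel): t_1 = 9.16 × 0.28 / 0.003984 = 643.8 d
  layer 2 (sandy clay): t_2 = 4.72 × 0.06 / 0.003984 = 71.09 d
Total t = Σ t_i = 714.9 days = 1.957 years.

1.96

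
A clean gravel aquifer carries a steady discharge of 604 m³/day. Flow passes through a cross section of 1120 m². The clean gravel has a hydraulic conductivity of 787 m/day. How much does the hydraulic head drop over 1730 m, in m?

1.19

From Q = K·A·i, i = Q / (K·A) = 604 / (787.0 × 1120) = 0.0006852.
Head loss Δh = i · L = 0.0006852 × 1730 = 1.185 m.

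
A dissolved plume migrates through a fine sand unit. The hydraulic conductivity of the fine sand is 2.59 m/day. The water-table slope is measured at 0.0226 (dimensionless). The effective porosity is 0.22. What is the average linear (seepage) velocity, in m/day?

0.266

Hydraulic gradient i = 0.0226.
Darcy flux q = K · i = 2.590 × 0.02260 = 0.05853 m/day.
Seepage velocity v = q / n_e = 0.05853 / 0.22 = 0.2661 m/day.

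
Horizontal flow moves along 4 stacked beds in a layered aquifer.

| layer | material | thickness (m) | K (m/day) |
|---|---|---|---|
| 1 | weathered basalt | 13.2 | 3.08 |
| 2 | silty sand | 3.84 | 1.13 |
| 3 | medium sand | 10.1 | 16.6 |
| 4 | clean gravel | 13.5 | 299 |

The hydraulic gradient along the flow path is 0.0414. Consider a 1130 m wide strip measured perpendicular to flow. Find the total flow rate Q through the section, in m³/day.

Flow is parallel to layering, so each bed carries its own Darcy discharge and the transmissivities add.
Σ(K_i·b_i) = 3.08×13.2 + 1.13×3.84 + 16.6×10.1 + 299×13.5 = 4249 m²/day.
Hydraulic gradient i = 0.0414.
Q = Σ(K_i·b_i) · W · i = 4249 × 1130 × 0.04140 = 1.988e+05 m³/day.

199000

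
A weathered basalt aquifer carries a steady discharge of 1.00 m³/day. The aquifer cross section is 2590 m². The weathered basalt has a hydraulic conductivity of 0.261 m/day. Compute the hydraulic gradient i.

0.00148

From Q = K·A·i, i = Q / (K·A) = 1.00 / (0.2610 × 2590) = 0.001479.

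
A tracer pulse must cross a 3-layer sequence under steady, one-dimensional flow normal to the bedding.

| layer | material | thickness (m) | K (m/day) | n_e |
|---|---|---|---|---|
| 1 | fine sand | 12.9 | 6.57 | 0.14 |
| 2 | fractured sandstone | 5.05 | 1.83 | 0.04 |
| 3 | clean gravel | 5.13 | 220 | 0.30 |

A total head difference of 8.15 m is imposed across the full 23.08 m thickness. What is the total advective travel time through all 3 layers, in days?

With flow normal to the layers, continuity requires the same specific discharge q through every layer.
Σ(b_i/K_i) = 12.9/6.57 + 5.05/1.83 + 5.13/220 = 4.746 d.
q = Δh / Σ(b_i/K_i) = 8.15 / 4.746 = 1.717 m/day.
In each layer the seepage velocity is v_i = q/n_i, so the layer transit time is t_i = b_i·n_i / q:
  layer 1 (fine sand): t_1 = 12.9 × 0.14 / 1.717 = 1.052 d
  layer 2 (fractured sandstone): t_2 = 5.05 × 0.04 / 1.717 = 0.1176 d
  layer 3 (clean gravel): t_3 = 5.13 × 0.30 / 1.717 = 0.8963 d
Total t = Σ t_i = 2.066 days.

2.07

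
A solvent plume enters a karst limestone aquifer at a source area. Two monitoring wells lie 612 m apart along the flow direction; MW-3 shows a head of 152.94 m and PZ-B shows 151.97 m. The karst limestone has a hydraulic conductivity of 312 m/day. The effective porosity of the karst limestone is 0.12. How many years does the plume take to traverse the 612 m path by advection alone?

Hydraulic gradient i = (152.94 − 151.97) / 612 = 0.97 / 612 = 0.001585.
Darcy flux q = K · i = 312.0 × 0.001585 = 0.4945 m/day.
Seepage velocity v = q / n_e = 0.4945 / 0.12 = 4.121 m/day.
Travel time t = L / v = 612 / 4.121 = 148.5 days = 0.4066 years.

0.407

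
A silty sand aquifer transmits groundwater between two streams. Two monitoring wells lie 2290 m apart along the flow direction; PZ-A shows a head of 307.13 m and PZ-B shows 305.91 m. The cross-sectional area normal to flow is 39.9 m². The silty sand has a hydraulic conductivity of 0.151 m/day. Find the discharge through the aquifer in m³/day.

Hydraulic gradient i = (307.13 − 305.91) / 2290 = 1.22 / 2290 = 0.0005328.
Darcy's law: Q = K · A · i = 0.1510 × 39.90 × 0.0005328 = 0.003210 m³/day.

0.00321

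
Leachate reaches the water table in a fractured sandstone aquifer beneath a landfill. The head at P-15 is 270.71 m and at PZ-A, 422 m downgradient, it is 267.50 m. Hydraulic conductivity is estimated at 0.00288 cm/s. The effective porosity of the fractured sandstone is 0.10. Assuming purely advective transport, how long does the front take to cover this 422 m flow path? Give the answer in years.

6.10

Convert K: 0.00288 cm/s × 864 = 2.488 m/day.
Hydraulic gradient i = (270.71 − 267.50) / 422 = 3.21 / 422 = 0.007607.
Darcy flux q = K · i = 2.488 × 0.007607 = 0.01893 m/day.
Seepage velocity v = q / n_e = 0.01893 / 0.10 = 0.1893 m/day.
Travel time t = L / v = 422 / 0.1893 = 2230 days = 6.104 years.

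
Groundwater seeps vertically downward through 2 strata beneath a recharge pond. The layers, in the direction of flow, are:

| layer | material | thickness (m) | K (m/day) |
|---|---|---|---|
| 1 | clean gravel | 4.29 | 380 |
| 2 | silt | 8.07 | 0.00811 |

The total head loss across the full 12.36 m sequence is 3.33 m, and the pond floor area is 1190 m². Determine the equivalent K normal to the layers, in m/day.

Flow is perpendicular to layering, so the layers act in series and the equivalent K is the thickness-weighted harmonic mean.
Total thickness L = 4.29 + 8.07 = 12.36 m.
Σ(b_i/K_i) = 4.29/380 + 8.07/0.00811 = 995.1 d.
K_eq = L / Σ(b_i/K_i) = 12.36 / 995.1 = 0.01242 m/day.

0.0124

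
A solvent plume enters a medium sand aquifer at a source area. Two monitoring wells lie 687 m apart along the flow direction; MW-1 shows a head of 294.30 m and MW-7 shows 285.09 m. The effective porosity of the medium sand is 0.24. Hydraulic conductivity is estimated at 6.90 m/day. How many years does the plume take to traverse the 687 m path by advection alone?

Hydraulic gradient i = (294.30 − 285.09) / 687 = 9.21 / 687 = 0.01341.
Darcy flux q = K · i = 6.900 × 0.01341 = 0.09250 m/day.
Seepage velocity v = q / n_e = 0.09250 / 0.24 = 0.3854 m/day.
Travel time t = L / v = 687 / 0.3854 = 1782 days = 4.880 years.

4.88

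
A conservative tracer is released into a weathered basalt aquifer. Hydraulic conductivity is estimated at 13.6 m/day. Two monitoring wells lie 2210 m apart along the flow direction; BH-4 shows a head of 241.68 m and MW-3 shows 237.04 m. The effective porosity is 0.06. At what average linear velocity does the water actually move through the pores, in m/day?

0.476

Hydraulic gradient i = (241.68 − 237.04) / 2210 = 4.64 / 2210 = 0.002100.
Darcy flux q = K · i = 13.60 × 0.002100 = 0.02855 m/day.
Seepage velocity v = q / n_e = 0.02855 / 0.06 = 0.4759 m/day.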